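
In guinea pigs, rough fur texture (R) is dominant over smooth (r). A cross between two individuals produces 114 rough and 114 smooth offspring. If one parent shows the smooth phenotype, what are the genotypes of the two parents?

Observed offspring: 114 rough, 114 smooth
The observed ratio simplifies to 1:1. One parent shows smooth, so its genotype must be rr. A 1:1 offspring split requires the other parent to be heterozygous (Rr).
Parent genotypes: rr × Rr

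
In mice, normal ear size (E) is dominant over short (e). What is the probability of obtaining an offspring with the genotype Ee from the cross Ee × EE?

Punnett square for Ee × EE:
Offspring genotypes: 2 EE, 2 Ee
Total offspring: 4
Count with target: 2
Probability: 2/4 = 1/2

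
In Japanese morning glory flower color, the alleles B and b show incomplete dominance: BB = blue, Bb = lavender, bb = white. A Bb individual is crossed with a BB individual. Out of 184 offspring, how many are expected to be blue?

Punnett square for Bb × BB:
Offspring genotypes: 2 BB, 2 Bb
Phenotype counts: 2 blue, 2 lavender
blue: 2 out of 4 → fraction 1/2
Expected count = 1/2 × 184 = 92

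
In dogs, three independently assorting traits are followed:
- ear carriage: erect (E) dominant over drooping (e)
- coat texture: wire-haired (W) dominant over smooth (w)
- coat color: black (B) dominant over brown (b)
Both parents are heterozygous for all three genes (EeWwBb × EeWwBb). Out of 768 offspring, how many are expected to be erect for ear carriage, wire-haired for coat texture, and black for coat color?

Trihybrid cross: EeWwBb × EeWwBb
Each trait segregates independently with a 3:1 phenotypic ratio, so each gene contributes 3/4 (dominant) or 1/4 (recessive).
Target: erect (ear carriage), wire-haired (coat texture), black (coat color)
Probability = product of independent per-trait probabilities
= 3/4 × 3/4 × 3/4 = 27/64
Expected count = 27/64 × 768 = 324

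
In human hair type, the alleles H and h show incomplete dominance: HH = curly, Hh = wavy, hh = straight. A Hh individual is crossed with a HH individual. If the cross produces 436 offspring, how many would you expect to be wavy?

Punnett square for Hh × HH:
Offspring genotypes: 2 HH, 2 Hh
Phenotype counts: 2 curly, 2 wavy
wavy: 2 out of 4 → fraction 1/2
Expected count = 1/2 × 436 = 218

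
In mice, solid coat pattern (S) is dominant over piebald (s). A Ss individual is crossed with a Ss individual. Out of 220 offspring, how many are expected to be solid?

Punnett square for Ss × Ss:
Offspring genotypes: 1 SS, 2 Ss, 1 ss
solid: 3, piebald: 1
solid: 3 out of 4 → fraction 3/4
Expected count = 3/4 × 220 = 165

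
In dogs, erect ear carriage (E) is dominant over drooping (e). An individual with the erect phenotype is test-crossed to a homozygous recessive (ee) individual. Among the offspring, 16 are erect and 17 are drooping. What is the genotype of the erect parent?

Test cross: ? × ee
Offspring: 16 erect, 17 drooping — approximately 1:1.
A 1:1 ratio in a test cross indicates the unknown parent is heterozygous (Ee).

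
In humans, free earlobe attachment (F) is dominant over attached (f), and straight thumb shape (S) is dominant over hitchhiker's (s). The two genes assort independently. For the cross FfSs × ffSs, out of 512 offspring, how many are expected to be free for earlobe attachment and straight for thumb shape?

Dihybrid cross FfSs × ffSs — consider each gene separately:
earlobe attachment: Ff × ff → 2 Ff, 2 ff → 2 F_ : 2 ff (out of 4)
thumb shape: Ss × Ss → 1 SS, 2 Ss, 1 ss → 3 S_ : 1 ss (out of 4)
Looking for: free (F_) and straight (S_)
P(free) = 2/4, P(straight) = 3/4
P(both) = 2/4 × 3/4 = 6/16 = 3/8
Expected count = 3/8 × 512 = 192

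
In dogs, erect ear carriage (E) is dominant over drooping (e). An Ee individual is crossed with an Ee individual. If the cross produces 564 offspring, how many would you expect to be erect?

Punnett square for Ee × Ee:
Offspring genotypes: 1 EE, 2 Ee, 1 ee
erect: 3, drooping: 1
erect: 3 out of 4 → fraction 3/4
Expected count = 3/4 × 564 = 423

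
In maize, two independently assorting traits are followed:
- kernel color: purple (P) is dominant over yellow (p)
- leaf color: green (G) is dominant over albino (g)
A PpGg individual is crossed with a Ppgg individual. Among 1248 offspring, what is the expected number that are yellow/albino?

Dihybrid cross PpGg × Ppgg — consider each gene separately:
kernel color: Pp × Pp → 1 PP, 2 Pp, 1 pp → 3 P_ : 1 pp (out of 4)
leaf color: Gg × gg → 2 Gg, 2 gg → 2 G_ : 2 gg (out of 4)
Combine (counts out of 4 × 4 = 16): purple/green (P_G_) = 3×2 = 6; purple/albino (P_gg) = 3×2 = 6; yellow/green (ppG_) = 1×2 = 2; yellow/albino (ppgg) = 1×2 = 2
Phenotype counts (out of 16): 6 purple/green, 6 purple/albino, 2 yellow/green, 2 yellow/albino
yellow/albino: 2 out of 16 → fraction 1/8
Expected count = 1/8 × 1248 = 156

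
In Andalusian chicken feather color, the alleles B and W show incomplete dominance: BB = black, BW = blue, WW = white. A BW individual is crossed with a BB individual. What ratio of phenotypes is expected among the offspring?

Punnett square for BW × BB:
Offspring genotypes: 2 BB, 2 BW
Phenotype counts: 2 black, 2 blue
Ratio: 1 black : 1 blue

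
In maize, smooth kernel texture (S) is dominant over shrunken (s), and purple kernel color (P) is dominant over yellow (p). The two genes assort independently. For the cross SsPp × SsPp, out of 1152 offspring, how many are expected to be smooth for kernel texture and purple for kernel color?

Dihybrid cross SsPp × SsPp — consider each gene separately:
kernel texture: Ss × Ss → 1 SS, 2 Ss, 1 ss → 3 S_ : 1 ss (out of 4)
kernel color: Pp × Pp → 1 PP, 2 Pp, 1 pp → 3 P_ : 1 pp (out of 4)
Looking for: smooth (S_) and purple (P_)
P(smooth) = 3/4, P(purple) = 3/4
P(both) = 3/4 × 3/4 = 9/16
Expected count = 9/16 × 1152 = 648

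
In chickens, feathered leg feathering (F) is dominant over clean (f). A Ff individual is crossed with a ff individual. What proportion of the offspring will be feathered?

Punnett square for Ff × ff:
Offspring genotypes: 2 Ff, 2 ff
feathered: 2, clean: 2
feathered: 2 out of 4
Probability: 2/4 = 1/2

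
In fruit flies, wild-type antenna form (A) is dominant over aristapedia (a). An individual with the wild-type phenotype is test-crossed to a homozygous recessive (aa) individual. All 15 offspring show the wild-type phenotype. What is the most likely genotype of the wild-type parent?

Test cross: ? × aa
All offspring are wild-type.
If the unknown parent were heterozygous (Aa), about half of 15 offspring would be aristapedia; none are. The unknown parent is most likely homozygous dominant (AA).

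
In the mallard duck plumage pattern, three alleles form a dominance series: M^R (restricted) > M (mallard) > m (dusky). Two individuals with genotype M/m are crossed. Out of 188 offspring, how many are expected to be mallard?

Cross: M/m × M/m
Allele dominance: M^R > M > m
Offspring genotypes: 1 M/M, 2 M/m, 1 m/m
Phenotype counts: 3 mallard, 1 dusky
mallard: 3 out of 4 → fraction 3/4
Expected count = 3/4 × 188 = 141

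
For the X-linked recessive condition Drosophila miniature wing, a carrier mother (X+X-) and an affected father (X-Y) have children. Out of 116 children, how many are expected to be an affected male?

Cross: X+X- × X-Y
Offspring: 1 X+X-, 1 X+Y, 1 X-X-, 1 X-Y
Probability of an affected male: 1/4
Expected count = 1/4 × 116 = 29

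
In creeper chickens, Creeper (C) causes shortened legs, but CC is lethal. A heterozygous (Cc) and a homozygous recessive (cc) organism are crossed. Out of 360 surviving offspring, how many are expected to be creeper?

Cross: Cc × cc
Punnett square offspring (before lethality): 2 Cc, 2 cc
No CC offspring are produced in this cross.
creeper: 2 out of 4 → fraction 1/2
Expected count = 1/2 × 360 = 180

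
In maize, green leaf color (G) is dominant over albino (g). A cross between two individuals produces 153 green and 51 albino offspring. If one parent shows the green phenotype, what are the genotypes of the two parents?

Observed offspring: 153 green, 51 albino
The observed ratio simplifies to 3:1. Albino (gg) offspring appear, so each parent must contribute one g allele. The parent stated to show green carries G, so it is Gg. The other parent is then either Gg or gg: Gg × gg would give a 1:1 split, whereas Gg × Gg gives 3:1 — matching the data. So both parents are heterozygous (Gg × Gg).
Parent genotypes: Gg × Gg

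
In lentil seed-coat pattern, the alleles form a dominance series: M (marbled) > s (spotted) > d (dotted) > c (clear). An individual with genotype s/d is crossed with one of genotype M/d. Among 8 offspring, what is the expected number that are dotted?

Cross: s/d × M/d
Allele dominance: M > s > d > c
Offspring genotypes: 1 M/s, 1 s/d, 1 M/d, 1 d/d
Phenotype counts: 2 marbled, 1 spotted, 1 dotted
dotted: 1 out of 4 → fraction 1/4
Expected count = 1/4 × 8 = 2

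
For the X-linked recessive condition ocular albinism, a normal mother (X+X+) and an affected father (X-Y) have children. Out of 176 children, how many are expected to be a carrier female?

Cross: X+X+ × X-Y
Offspring: 2 X+X-, 2 X+Y
Probability of a carrier female: 2/4 = 1/2
Expected count = 1/2 × 176 = 88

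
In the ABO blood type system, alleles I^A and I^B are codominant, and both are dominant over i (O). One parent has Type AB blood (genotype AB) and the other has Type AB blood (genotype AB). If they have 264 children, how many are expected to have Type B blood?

Cross: AB × AB
Possible offspring genotypes: 1 AA, 2 AB, 1 BB
Blood type counts: 1 Type A, 2 Type AB, 1 Type B
Probability of Type B: 1/4
Expected count = 1/4 × 264 = 66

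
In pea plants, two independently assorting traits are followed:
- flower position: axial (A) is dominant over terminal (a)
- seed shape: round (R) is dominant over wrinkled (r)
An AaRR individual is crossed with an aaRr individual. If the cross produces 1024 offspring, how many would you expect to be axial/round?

Dihybrid cross AaRR × aaRr — consider each gene separately:
flower position: Aa × aa → 2 Aa, 2 aa → 2 A_ : 2 aa (out of 4)
seed shape: RR × Rr → 2 RR, 2 Rr → 4 R_ (out of 4)
Combine (counts out of 4 × 4 = 16): axial/round (A_R_) = 2×4 = 8; terminal/round (aaR_) = 2×4 = 8
Phenotype counts (out of 16): 8 axial/round, 8 terminal/round
axial/round: 8 out of 16 → fraction 1/2
Expected count = 1/2 × 1024 = 512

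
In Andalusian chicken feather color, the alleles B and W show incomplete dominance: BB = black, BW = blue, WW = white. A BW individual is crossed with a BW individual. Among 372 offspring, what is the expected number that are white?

Punnett square for BW × BW:
Offspring genotypes: 1 BB, 2 BW, 1 WW
Phenotype counts: 1 black, 2 blue, 1 white
white: 1 out of 4 → fraction 1/4
Expected count = 1/4 × 372 = 93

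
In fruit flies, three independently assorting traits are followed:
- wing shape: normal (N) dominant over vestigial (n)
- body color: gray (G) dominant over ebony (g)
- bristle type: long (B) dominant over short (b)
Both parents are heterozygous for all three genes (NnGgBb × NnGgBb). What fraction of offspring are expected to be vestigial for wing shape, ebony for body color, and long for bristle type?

Trihybrid cross: NnGgBb × NnGgBb
Each trait segregates independently with a 3:1 phenotypic ratio, so each gene contributes 3/4 (dominant) or 1/4 (recessive).
Target: vestigial (wing shape), ebony (body color), long (bristle type)
Probability = product of independent per-trait probabilities
= 1/4 × 1/4 × 3/4 = 3/64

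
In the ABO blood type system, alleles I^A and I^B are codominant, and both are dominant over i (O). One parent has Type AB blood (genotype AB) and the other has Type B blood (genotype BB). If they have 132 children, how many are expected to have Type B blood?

Cross: AB × BB
Possible offspring genotypes: 2 AB, 2 BB
Blood type counts: 2 Type AB, 2 Type B
Probability of Type B: 2/4 = 1/2
Expected count = 1/2 × 132 = 66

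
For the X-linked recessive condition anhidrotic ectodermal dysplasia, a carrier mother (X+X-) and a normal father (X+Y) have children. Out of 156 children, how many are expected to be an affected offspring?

Cross: X+X- × X+Y
Offspring: 1 X+X+, 1 X+Y, 1 X+X-, 1 X-Y
Probability of an affected offspring: 1/4
Expected count = 1/4 × 156 = 39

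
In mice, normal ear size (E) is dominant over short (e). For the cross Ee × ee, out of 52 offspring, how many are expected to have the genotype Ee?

Punnett square for Ee × ee:
Offspring genotypes: 2 Ee, 2 ee
Total offspring: 4
Count with target: 2
Probability: 2/4 = 1/2
Expected count = 1/2 × 52 = 26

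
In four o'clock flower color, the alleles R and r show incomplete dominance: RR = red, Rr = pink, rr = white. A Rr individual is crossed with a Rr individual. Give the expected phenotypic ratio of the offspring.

Punnett square for Rr × Rr:
Offspring genotypes: 1 RR, 2 Rr, 1 rr
Phenotype counts: 1 red, 2 pink, 1 white
Ratio: 1 red : 2 pink : 1 white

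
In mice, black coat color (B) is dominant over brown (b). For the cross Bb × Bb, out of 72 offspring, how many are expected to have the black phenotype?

Punnett square for Bb × Bb:
Offspring genotypes: 1 BB, 2 Bb, 1 bb
Total offspring: 4
Count with target: 3
Probability: 3/4
Expected count = 3/4 × 72 = 54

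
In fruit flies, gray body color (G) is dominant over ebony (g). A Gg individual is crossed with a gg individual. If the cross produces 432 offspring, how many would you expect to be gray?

Punnett square for Gg × gg:
Offspring genotypes: 2 Gg, 2 gg
gray: 2, ebony: 2
gray: 2 out of 4 → fraction 1/2
Expected count = 1/2 × 432 = 216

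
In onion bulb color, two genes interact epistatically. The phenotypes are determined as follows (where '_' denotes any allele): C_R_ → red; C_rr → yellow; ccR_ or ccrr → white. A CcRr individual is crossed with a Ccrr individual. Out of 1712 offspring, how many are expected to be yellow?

Cross: CcRr × Ccrr — consider each gene separately:
C gene: Cc × Cc → 1 CC, 2 Cc, 1 cc → 3 C_ : 1 cc (out of 4)
R gene: Rr × rr → 2 Rr, 2 rr → 2 R_ : 2 rr (out of 4)
Genotype classes (out of 4 × 4 = 16): C_R_ = 3×2 = 6; C_rr = 3×2 = 6; ccR_ = 1×2 = 2; ccrr = 1×2 = 2
Apply the phenotype rules: C_R_ (6) → red; C_rr (6) → yellow; ccR_ (2) + ccrr (2) → white
Phenotype counts (out of 16): 6 red, 6 yellow, 4 white
yellow: 6 out of 16 → fraction 3/8
Expected count = 3/8 × 1712 = 642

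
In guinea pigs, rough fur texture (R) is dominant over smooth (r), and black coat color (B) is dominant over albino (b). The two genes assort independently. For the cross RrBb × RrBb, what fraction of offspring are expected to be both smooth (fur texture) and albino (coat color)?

Dihybrid cross RrBb × RrBb — consider each gene separately:
fur texture: Rr × Rr → 1 RR, 2 Rr, 1 rr → 3 R_ : 1 rr (out of 4)
coat color: Bb × Bb → 1 BB, 2 Bb, 1 bb → 3 B_ : 1 bb (out of 4)
Looking for: smooth (rr) and albino (bb)
P(smooth) = 1/4, P(albino) = 1/4
P(both) = 1/4 × 1/4 = 1/16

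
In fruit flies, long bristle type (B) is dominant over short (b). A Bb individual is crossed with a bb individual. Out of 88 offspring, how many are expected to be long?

Punnett square for Bb × bb:
Offspring genotypes: 2 Bb, 2 bb
long: 2, short: 2
long: 2 out of 4 → fraction 1/2
Expected count = 1/2 × 88 = 44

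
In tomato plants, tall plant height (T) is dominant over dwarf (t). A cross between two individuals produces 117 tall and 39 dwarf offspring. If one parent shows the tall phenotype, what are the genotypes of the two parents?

Observed offspring: 117 tall, 39 dwarf
The observed ratio simplifies to 3:1. Dwarf (tt) offspring appear, so each parent must contribute one t allele. The parent stated to show tall carries T, so it is Tt. The other parent is then either Tt or tt: Tt × tt would give a 1:1 split, whereas Tt × Tt gives 3:1 — matching the data. So both parents are heterozygous (Tt × Tt).
Parent genotypes: Tt × Tt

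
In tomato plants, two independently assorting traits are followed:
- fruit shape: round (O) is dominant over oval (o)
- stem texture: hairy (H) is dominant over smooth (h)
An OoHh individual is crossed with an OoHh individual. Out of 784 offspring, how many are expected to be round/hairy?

Dihybrid cross OoHh × OoHh — consider each gene separately:
fruit shape: Oo × Oo → 1 OO, 2 Oo, 1 oo → 3 O_ : 1 oo (out of 4)
stem texture: Hh × Hh → 1 HH, 2 Hh, 1 hh → 3 H_ : 1 hh (out of 4)
Combine (counts out of 4 × 4 = 16): round/hairy (O_H_) = 3×3 = 9; round/smooth (O_hh) = 3×1 = 3; oval/hairy (ooH_) = 1×3 = 3; oval/smooth (oohh) = 1×1 = 1
Phenotype counts (out of 16): 9 round/hairy, 3 round/smooth, 3 oval/hairy, 1 oval/smooth
round/hairy: 9 out of 16 → fraction 9/16
Expected count = 9/16 × 784 = 441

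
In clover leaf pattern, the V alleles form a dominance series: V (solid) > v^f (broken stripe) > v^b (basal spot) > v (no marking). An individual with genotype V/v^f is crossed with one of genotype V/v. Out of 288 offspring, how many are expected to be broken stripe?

Cross: V/v^f × V/v
Allele dominance: V > v^f > v^b > v
Offspring genotypes: 1 V/V, 1 V/v, 1 V/v^f, 1 v^f/v
Phenotype counts: 3 solid, 1 broken stripe
broken stripe: 1 out of 4 → fraction 1/4
Expected count = 1/4 × 288 = 72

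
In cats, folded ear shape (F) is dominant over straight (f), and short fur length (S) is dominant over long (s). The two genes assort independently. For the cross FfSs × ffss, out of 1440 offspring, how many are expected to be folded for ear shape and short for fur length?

Dihybrid cross FfSs × ffss — consider each gene separately:
ear shape: Ff × ff → 2 Ff, 2 ff → 2 F_ : 2 ff (out of 4)
fur length: Ss × ss → 2 Ss, 2 ss → 2 S_ : 2 ss (out of 4)
Looking for: folded (F_) and short (S_)
P(folded) = 2/4, P(short) = 2/4
P(both) = 2/4 × 2/4 = 4/16 = 1/4
Expected count = 1/4 × 1440 = 360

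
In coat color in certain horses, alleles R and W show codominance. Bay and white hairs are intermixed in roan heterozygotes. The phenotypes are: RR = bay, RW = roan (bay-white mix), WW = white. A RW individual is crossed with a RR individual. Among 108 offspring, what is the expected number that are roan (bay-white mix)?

Punnett square for RW × RR:
Offspring genotypes: 2 RR, 2 RW
Phenotype counts: 2 bay, 2 roan (bay-white mix)
roan (bay-white mix): 2 out of 4 → fraction 1/2
Expected count = 1/2 × 108 = 54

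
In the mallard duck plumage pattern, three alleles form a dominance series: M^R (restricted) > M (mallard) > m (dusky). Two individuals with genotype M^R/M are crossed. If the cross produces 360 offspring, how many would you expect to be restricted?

Cross: M^R/M × M^R/M
Allele dominance: M^R > M > m
Offspring genotypes: 1 M^R/M^R, 2 M^R/M, 1 M/M
Phenotype counts: 3 restricted, 1 mallard
restricted: 3 out of 4 → fraction 3/4
Expected count = 3/4 × 360 = 270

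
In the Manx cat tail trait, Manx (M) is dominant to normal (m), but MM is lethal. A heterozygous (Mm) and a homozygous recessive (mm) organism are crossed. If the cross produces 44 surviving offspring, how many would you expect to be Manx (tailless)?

Cross: Mm × mm
Punnett square offspring (before lethality): 2 Mm, 2 mm
No MM offspring are produced in this cross.
Manx (tailless): 2 out of 4 → fraction 1/2
Expected count = 1/2 × 44 = 22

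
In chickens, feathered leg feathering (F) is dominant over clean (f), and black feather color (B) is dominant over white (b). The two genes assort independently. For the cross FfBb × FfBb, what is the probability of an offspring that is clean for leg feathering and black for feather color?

Dihybrid cross FfBb × FfBb — consider each gene separately:
leg feathering: Ff × Ff → 1 FF, 2 Ff, 1 ff → 3 F_ : 1 ff (out of 4)
feather color: Bb × Bb → 1 BB, 2 Bb, 1 bb → 3 B_ : 1 bb (out of 4)
Looking for: clean (ff) and black (B_)
P(clean) = 1/4, P(black) = 3/4
P(both) = 1/4 × 3/4 = 3/16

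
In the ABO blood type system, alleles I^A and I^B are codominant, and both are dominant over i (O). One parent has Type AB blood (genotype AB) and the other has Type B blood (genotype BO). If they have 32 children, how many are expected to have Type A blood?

Cross: AB × BO
Possible offspring genotypes: 1 AB, 1 AO, 1 BB, 1 BO
Blood type counts: 1 Type AB, 1 Type A, 2 Type B
Probability of Type A: 1/4
Expected count = 1/4 × 32 = 8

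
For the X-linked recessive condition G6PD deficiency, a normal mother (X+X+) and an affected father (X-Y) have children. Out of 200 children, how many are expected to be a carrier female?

Cross: X+X+ × X-Y
Offspring: 2 X+X-, 2 X+Y
Probability of a carrier female: 2/4 = 1/2
Expected count = 1/2 × 200 = 100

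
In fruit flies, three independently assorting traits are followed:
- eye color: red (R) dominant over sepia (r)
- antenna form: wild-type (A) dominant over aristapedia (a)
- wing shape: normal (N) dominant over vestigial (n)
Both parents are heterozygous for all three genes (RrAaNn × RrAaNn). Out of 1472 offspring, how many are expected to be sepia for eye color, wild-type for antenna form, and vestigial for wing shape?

Trihybrid cross: RrAaNn × RrAaNn
Each trait segregates independently with a 3:1 phenotypic ratio, so each gene contributes 3/4 (dominant) or 1/4 (recessive).
Target: sepia (eye color), wild-type (antenna form), vestigial (wing shape)
Probability = product of independent per-trait probabilities
= 1/4 × 3/4 × 1/4 = 3/64
Expected count = 3/64 × 1472 = 69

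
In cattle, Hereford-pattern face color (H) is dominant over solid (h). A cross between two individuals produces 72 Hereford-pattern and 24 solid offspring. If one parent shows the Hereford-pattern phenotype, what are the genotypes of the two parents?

Observed offspring: 72 Hereford-pattern, 24 solid
The observed ratio simplifies to 3:1. Solid (hh) offspring appear, so each parent must contribute one h allele. The parent stated to show Hereford-pattern carries H, so it is Hh. The other parent is then either Hh or hh: Hh × hh would give a 1:1 split, whereas Hh × Hh gives 3:1 — matching the data. So both parents are heterozygous (Hh × Hh).
Parent genotypes: Hh × Hh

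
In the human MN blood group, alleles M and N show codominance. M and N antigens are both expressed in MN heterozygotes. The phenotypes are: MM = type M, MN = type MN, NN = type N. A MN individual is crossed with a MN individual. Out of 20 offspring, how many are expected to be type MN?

Punnett square for MN × MN:
Offspring genotypes: 1 MM, 2 MN, 1 NN
Phenotype counts: 1 type M, 2 type MN, 1 type N
type MN: 2 out of 4 → fraction 1/2
Expected count = 1/2 × 20 = 10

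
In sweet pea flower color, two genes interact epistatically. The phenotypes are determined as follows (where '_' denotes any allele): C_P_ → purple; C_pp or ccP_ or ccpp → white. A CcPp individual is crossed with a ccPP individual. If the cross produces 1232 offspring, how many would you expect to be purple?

Cross: CcPp × ccPP — consider each gene separately:
C gene: Cc × cc → 2 Cc, 2 cc → 2 C_ : 2 cc (out of 4)
P gene: Pp × PP → 2 PP, 2 Pp → 4 P_ (out of 4)
Genotype classes (out of 4 × 4 = 16): C_P_ = 2×4 = 8; ccP_ = 2×4 = 8
Apply the phenotype rules: C_P_ (8) → purple; ccP_ (8) → white
Phenotype counts (out of 16): 8 purple, 8 white
purple: 8 out of 16 → fraction 1/2
Expected count = 1/2 × 1232 = 616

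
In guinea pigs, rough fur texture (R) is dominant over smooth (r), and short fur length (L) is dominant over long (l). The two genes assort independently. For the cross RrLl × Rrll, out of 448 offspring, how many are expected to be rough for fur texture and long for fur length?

Dihybrid cross RrLl × Rrll — consider each gene separately:
fur texture: Rr × Rr → 1 RR, 2 Rr, 1 rr → 3 R_ : 1 rr (out of 4)
fur length: Ll × ll → 2 Ll, 2 ll → 2 L_ : 2 ll (out of 4)
Looking for: rough (R_) and long (ll)
P(rough) = 3/4, P(long) = 2/4
P(both) = 3/4 × 2/4 = 6/16 = 3/8
Expected count = 3/8 × 448 = 168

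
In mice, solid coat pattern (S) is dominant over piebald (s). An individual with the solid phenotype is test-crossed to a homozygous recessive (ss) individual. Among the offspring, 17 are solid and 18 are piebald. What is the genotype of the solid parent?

Test cross: ? × ss
Offspring: 17 solid, 18 piebald — approximately 1:1.
A 1:1 ratio in a test cross indicates the unknown parent is heterozygous (Ss).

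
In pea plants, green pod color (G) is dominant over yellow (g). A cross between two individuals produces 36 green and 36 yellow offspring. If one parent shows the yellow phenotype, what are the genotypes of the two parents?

Observed offspring: 36 green, 36 yellow
The observed ratio simplifies to 1:1. One parent shows yellow, so its genotype must be gg. A 1:1 offspring split requires the other parent to be heterozygous (Gg).
Parent genotypes: gg × Gg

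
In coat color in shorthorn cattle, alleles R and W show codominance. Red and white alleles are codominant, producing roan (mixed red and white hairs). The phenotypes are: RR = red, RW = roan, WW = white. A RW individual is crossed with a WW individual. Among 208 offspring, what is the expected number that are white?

Punnett square for RW × WW:
Offspring genotypes: 2 RW, 2 WW
Phenotype counts: 2 roan, 2 white
white: 2 out of 4 → fraction 1/2
Expected count = 1/2 × 208 = 104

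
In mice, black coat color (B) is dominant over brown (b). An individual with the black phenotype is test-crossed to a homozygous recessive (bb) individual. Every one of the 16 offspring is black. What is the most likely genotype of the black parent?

Test cross: ? × bb
All offspring are black.
If the unknown parent were heterozygous (Bb), about half of 16 offspring would be brown; none are. The unknown parent is most likely homozygous dominant (BB).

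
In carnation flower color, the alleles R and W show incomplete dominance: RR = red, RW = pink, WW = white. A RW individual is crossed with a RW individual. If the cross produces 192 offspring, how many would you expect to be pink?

Punnett square for RW × RW:
Offspring genotypes: 1 RR, 2 RW, 1 WW
Phenotype counts: 1 red, 2 pink, 1 white
pink: 2 out of 4 → fraction 1/2
Expected count = 1/2 × 192 = 96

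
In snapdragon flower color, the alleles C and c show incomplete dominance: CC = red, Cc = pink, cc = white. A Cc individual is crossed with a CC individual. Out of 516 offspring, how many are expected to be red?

Punnett square for Cc × CC:
Offspring genotypes: 2 CC, 2 Cc
Phenotype counts: 2 red, 2 pink
red: 2 out of 4 → fraction 1/2
Expected count = 1/2 × 516 = 258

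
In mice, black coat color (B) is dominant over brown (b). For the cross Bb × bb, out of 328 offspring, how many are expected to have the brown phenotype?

Punnett square for Bb × bb:
Offspring genotypes: 2 Bb, 2 bb
Total offspring: 4
Count with target: 2
Probability: 2/4 = 1/2
Expected count = 1/2 × 328 = 164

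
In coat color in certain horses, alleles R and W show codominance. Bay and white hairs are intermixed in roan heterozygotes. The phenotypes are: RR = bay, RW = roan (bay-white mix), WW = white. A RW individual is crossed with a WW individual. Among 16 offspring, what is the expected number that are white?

Punnett square for RW × WW:
Offspring genotypes: 2 RW, 2 WW
Phenotype counts: 2 roan (bay-white mix), 2 white
white: 2 out of 4 → fraction 1/2
Expected count = 1/2 × 16 = 8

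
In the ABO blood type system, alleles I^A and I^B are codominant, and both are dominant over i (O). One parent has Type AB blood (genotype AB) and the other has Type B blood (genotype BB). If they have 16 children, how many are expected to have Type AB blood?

Cross: AB × BB
Possible offspring genotypes: 2 AB, 2 BB
Blood type counts: 2 Type AB, 2 Type B
Probability of Type AB: 2/4 = 1/2
Expected count = 1/2 × 16 = 8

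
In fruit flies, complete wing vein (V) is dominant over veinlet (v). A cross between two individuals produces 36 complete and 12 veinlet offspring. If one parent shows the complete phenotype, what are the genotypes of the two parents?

Observed offspring: 36 complete, 12 veinlet
The observed ratio simplifies to 3:1. Veinlet (vv) offspring appear, so each parent must contribute one v allele. The parent stated to show complete carries V, so it is Vv. The other parent is then either Vv or vv: Vv × vv would give a 1:1 split, whereas Vv × Vv gives 3:1 — matching the data. So both parents are heterozygous (Vv × Vv).
Parent genotypes: Vv × Vv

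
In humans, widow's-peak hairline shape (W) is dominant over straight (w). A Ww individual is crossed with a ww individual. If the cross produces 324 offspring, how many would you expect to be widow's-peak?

Punnett square for Ww × ww:
Offspring genotypes: 2 Ww, 2 ww
widow's-peak: 2, straight: 2
widow's-peak: 2 out of 4 → fraction 1/2
Expected count = 1/2 × 324 = 162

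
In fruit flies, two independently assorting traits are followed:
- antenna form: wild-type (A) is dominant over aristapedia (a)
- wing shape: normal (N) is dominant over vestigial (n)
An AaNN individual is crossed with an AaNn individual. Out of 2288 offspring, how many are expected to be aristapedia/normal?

Dihybrid cross AaNN × AaNn — consider each gene separately:
antenna form: Aa × Aa → 1 AA, 2 Aa, 1 aa → 3 A_ : 1 aa (out of 4)
wing shape: NN × Nn → 2 NN, 2 Nn → 4 N_ (out of 4)
Combine (counts out of 4 × 4 = 16): wild-type/normal (A_N_) = 3×4 = 12; aristapedia/normal (aaN_) = 1×4 = 4
Phenotype counts (out of 16): 12 wild-type/normal, 4 aristapedia/normal
aristapedia/normal: 4 out of 16 → fraction 1/4
Expected count = 1/4 × 2288 = 572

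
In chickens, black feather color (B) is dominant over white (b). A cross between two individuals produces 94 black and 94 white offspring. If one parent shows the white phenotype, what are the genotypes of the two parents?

Observed offspring: 94 black, 94 white
The observed ratio simplifies to 1:1. One parent shows white, so its genotype must be bb. A 1:1 offspring split requires the other parent to be heterozygous (Bb).
Parent genotypes: bb × Bb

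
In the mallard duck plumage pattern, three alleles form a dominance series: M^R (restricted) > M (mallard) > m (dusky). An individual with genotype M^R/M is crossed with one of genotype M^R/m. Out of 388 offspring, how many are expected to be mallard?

Cross: M^R/M × M^R/m
Allele dominance: M^R > M > m
Offspring genotypes: 1 M^R/M^R, 1 M^R/m, 1 M^R/M, 1 M/m
Phenotype counts: 3 restricted, 1 mallard
mallard: 1 out of 4 → fraction 1/4
Expected count = 1/4 × 388 = 97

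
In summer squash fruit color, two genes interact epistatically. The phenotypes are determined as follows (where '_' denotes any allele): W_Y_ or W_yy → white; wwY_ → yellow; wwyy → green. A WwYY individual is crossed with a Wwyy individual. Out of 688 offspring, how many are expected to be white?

Cross: WwYY × Wwyy — consider each gene separately:
W gene: Ww × Ww → 1 WW, 2 Ww, 1 ww → 3 W_ : 1 ww (out of 4)
Y gene: YY × yy → 4 Yy → 4 Y_ (out of 4)
Genotype classes (out of 4 × 4 = 16): W_Y_ = 3×4 = 12; wwY_ = 1×4 = 4
Apply the phenotype rules: W_Y_ (12) → white; wwY_ (4) → yellow
Phenotype counts (out of 16): 12 white, 4 yellow
white: 12 out of 16 → fraction 3/4
Expected count = 3/4 × 688 = 516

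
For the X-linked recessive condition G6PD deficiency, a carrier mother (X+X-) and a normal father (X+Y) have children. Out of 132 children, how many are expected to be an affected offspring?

Cross: X+X- × X+Y
Offspring: 1 X+X+, 1 X+Y, 1 X+X-, 1 X-Y
Probability of an affected offspring: 1/4
Expected count = 1/4 × 132 = 33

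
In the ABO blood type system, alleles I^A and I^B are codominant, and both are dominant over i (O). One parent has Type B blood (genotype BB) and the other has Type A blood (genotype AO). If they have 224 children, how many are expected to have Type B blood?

Cross: BB × AO
Possible offspring genotypes: 2 AB, 2 BO
Blood type counts: 2 Type AB, 2 Type B
Probability of Type B: 2/4 = 1/2
Expected count = 1/2 × 224 = 112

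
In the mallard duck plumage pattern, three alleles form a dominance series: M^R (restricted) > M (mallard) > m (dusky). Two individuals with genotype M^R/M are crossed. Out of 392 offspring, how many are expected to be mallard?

Cross: M^R/M × M^R/M
Allele dominance: M^R > M > m
Offspring genotypes: 1 M^R/M^R, 2 M^R/M, 1 M/M
Phenotype counts: 3 restricted, 1 mallard
mallard: 1 out of 4 → fraction 1/4
Expected count = 1/4 × 392 = 98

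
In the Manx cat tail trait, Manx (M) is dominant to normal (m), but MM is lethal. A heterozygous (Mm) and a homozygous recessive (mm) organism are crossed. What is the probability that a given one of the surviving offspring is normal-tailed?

Cross: Mm × mm
Punnett square offspring (before lethality): 2 Mm, 2 mm
No MM offspring are produced in this cross.
normal-tailed: 2 out of 4
Probability: 2/4 = 1/2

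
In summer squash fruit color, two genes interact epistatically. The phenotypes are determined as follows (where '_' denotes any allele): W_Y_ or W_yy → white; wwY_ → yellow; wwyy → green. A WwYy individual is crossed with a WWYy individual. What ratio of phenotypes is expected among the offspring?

Cross: WwYy × WWYy — consider each gene separately:
W gene: Ww × WW → 2 WW, 2 Ww → 4 W_ (out of 4)
Y gene: Yy × Yy → 1 YY, 2 Yy, 1 yy → 3 Y_ : 1 yy (out of 4)
Genotype classes (out of 4 × 4 = 16): W_Y_ = 4×3 = 12; W_yy = 4×1 = 4
Apply the phenotype rules: W_Y_ (12) + W_yy (4) → white
Phenotype counts (out of 16): 16 white
Ratio: all white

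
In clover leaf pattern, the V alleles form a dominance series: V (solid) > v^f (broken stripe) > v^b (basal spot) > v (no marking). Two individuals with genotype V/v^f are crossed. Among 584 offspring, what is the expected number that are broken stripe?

Cross: V/v^f × V/v^f
Allele dominance: V > v^f > v^b > v
Offspring genotypes: 1 V/V, 2 V/v^f, 1 v^f/v^f
Phenotype counts: 3 solid, 1 broken stripe
broken stripe: 1 out of 4 → fraction 1/4
Expected count = 1/4 × 584 = 146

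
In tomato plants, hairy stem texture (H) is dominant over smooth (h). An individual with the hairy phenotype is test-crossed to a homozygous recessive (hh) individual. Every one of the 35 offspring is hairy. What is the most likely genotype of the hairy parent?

Test cross: ? × hh
All offspring are hairy.
If the unknown parent were heterozygous (Hh), about half of 35 offspring would be smooth; none are. The unknown parent is most likely homozygous dominant (HH).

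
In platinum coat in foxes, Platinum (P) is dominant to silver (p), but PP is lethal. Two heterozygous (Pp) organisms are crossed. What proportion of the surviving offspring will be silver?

Cross: Pp × Pp
Punnett square offspring (before lethality): 1 PP, 2 Pp, 1 pp
The PP genotype is lethal (embryos die); surviving offspring: 2 Pp, 1 pp
silver: 1 out of 3
Probability: 1/3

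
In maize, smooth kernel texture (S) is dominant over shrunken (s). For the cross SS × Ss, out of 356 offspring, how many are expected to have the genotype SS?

Punnett square for SS × Ss:
Offspring genotypes: 2 SS, 2 Ss
Total offspring: 4
Count with target: 2
Probability: 2/4 = 1/2
Expected count = 1/2 × 356 = 178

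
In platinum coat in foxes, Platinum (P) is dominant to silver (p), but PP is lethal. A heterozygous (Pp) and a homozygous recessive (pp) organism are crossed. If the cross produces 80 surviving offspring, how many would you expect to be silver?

Cross: Pp × pp
Punnett square offspring (before lethality): 2 Pp, 2 pp
No PP offspring are produced in this cross.
silver: 2 out of 4 → fraction 1/2
Expected count = 1/2 × 80 = 40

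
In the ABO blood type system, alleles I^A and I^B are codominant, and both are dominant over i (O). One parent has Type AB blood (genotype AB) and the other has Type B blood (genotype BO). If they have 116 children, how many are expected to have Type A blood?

Cross: AB × BO
Possible offspring genotypes: 1 AB, 1 AO, 1 BB, 1 BO
Blood type counts: 1 Type AB, 1 Type A, 2 Type B
Probability of Type A: 1/4
Expected count = 1/4 × 116 = 29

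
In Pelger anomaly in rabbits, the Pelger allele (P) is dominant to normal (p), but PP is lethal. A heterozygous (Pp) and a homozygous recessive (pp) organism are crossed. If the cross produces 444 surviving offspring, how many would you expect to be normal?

Cross: Pp × pp
Punnett square offspring (before lethality): 2 Pp, 2 pp
No PP offspring are produced in this cross.
normal: 2 out of 4 → fraction 1/2
Expected count = 1/2 × 444 = 222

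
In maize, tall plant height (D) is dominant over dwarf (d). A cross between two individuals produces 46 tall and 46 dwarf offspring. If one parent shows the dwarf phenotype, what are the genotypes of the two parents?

Observed offspring: 46 tall, 46 dwarf
The observed ratio simplifies to 1:1. One parent shows dwarf, so its genotype must be dd. A 1:1 offspring split requires the other parent to be heterozygous (Dd).
Parent genotypes: dd × Dd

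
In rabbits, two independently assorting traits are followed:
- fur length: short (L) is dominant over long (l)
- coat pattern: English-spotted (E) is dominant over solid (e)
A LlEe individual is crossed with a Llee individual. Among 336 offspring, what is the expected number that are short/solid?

Dihybrid cross LlEe × Llee — consider each gene separately:
fur length: Ll × Ll → 1 LL, 2 Ll, 1 ll → 3 L_ : 1 ll (out of 4)
coat pattern: Ee × ee → 2 Ee, 2 ee → 2 E_ : 2 ee (out of 4)
Combine (counts out of 4 × 4 = 16): short/English-spotted (L_E_) = 3×2 = 6; short/solid (L_ee) = 3×2 = 6; long/English-spotted (llE_) = 1×2 = 2; long/solid (llee) = 1×2 = 2
Phenotype counts (out of 16): 6 short/English-spotted, 6 short/solid, 2 long/English-spotted, 2 long/solid
short/solid: 6 out of 16 → fraction 3/8
Expected count = 3/8 × 336 = 126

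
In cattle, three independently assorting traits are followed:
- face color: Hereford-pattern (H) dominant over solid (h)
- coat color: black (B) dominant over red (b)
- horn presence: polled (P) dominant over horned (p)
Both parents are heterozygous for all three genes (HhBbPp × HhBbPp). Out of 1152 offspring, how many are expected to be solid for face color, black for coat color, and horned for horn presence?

Trihybrid cross: HhBbPp × HhBbPp
Each trait segregates independently with a 3:1 phenotypic ratio, so each gene contributes 3/4 (dominant) or 1/4 (recessive).
Target: solid (face color), black (coat color), horned (horn presence)
Probability = product of independent per-trait probabilities
= 1/4 × 3/4 × 1/4 = 3/64
Expected count = 3/64 × 1152 = 54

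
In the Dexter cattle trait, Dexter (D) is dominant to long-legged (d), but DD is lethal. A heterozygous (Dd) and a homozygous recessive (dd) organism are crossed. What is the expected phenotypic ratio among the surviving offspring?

Cross: Dd × dd
Punnett square offspring (before lethality): 2 Dd, 2 dd
No DD offspring are produced in this cross.
Ratio: 1 Dexter (short-legged) : 1 long-legged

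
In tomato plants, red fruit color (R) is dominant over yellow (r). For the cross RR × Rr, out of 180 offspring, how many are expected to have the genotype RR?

Punnett square for RR × Rr:
Offspring genotypes: 2 RR, 2 Rr
Total offspring: 4
Count with target: 2
Probability: 2/4 = 1/2
Expected count = 1/2 × 180 = 90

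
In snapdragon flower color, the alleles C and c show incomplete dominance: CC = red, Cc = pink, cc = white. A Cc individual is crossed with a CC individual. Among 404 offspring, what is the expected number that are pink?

Punnett square for Cc × CC:
Offspring genotypes: 2 CC, 2 Cc
Phenotype counts: 2 red, 2 pink
pink: 2 out of 4 → fraction 1/2
Expected count = 1/2 × 404 = 202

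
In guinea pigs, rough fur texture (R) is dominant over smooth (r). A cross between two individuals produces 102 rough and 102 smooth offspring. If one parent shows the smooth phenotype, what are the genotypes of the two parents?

Observed offspring: 102 rough, 102 smooth
The observed ratio simplifies to 1:1. One parent shows smooth, so its genotype must be rr. A 1:1 offspring split requires the other parent to be heterozygous (Rr).
Parent genotypes: rr × Rr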